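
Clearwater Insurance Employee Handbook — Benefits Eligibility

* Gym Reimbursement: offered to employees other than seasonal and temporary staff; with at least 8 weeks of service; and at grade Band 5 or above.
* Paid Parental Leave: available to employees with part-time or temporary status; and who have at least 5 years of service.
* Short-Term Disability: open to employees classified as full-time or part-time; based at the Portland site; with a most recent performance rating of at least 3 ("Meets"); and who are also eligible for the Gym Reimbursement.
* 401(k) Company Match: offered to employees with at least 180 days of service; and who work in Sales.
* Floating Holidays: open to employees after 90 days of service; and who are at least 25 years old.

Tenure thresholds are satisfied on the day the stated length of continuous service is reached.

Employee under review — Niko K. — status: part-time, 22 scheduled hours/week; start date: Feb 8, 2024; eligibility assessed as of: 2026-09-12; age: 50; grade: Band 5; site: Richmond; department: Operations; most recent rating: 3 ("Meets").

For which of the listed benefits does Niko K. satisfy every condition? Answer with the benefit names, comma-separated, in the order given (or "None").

Gym Reimbursement, Floating Holidays

Service from Feb 8, 2024 to 2026-09-12: 947 days.
Gym Reimbursement — status part-time ✓ (not excluded); service 947 days ≥ 8 weeks (≈56 days) ✓; grade Band 5 ≥ Band 5 ✓ → eligible.
Paid Parental Leave — status part-time ✓; service 947 days < 5 years (≈1825 days) ✗ → not eligible.
Short-Term Disability — status part-time ✓; site Richmond ✗ (not Portland) → not eligible.
401(k) Company Match — service 947 days ≥ 180 days ✓; dept Operations ✗ → not eligible.
Floating Holidays — service 947 days ≥ 90 days ✓; age 50 ≥ 25 ✓ → eligible.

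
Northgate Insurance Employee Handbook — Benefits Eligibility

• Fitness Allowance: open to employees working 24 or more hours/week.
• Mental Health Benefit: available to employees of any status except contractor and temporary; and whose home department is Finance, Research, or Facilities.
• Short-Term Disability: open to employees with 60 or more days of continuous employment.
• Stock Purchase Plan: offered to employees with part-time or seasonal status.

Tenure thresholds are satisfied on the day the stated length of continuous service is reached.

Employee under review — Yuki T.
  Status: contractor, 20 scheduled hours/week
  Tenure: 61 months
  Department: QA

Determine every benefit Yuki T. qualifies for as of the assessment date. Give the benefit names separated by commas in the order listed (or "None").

Short-Term Disability

Fitness Allowance — 20 hrs/wk < 24 ✗ → not eligible.
Mental Health Benefit — status contractor ✗ (excluded) → not eligible.
Short-Term Disability — service 61 months ≥ 60 days ✓ → eligible.
Stock Purchase Plan — status contractor ✗ (requires part-time or seasonal) → not eligible.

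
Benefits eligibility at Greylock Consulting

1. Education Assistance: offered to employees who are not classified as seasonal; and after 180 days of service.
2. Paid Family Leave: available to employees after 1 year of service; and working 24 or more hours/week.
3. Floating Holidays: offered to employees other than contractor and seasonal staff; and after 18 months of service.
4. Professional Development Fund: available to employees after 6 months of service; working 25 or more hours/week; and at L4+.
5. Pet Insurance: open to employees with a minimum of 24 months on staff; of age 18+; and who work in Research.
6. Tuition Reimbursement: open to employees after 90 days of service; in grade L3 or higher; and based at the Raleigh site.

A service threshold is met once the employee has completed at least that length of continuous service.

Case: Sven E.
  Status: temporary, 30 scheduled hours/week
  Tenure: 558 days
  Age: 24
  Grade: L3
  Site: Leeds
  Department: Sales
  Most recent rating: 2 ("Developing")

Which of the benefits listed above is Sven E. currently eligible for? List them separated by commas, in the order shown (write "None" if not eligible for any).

Education Assistance, Paid Family Leave, Floating Holidays

Education Assistance — status temporary ✓ (not excluded); service 558 days ≥ 180 days ✓ → eligible.
Paid Family Leave — service 558 days ≥ 1 year (≈365 days) ✓; 30 hrs/wk ≥ 24 ✓ → eligible.
Floating Holidays — status temporary ✓ (not excluded); service 558 days ≥ 18 months (≈540 days) ✓ → eligible.
Professional Development Fund — service 558 days ≥ 6 months (≈180 days) ✓; 30 hrs/wk ≥ 25 ✓; grade L3 < L4 ✗ → not eligible.
Pet Insurance — service 558 days < 24 months (≈720 days) ✗ → not eligible.
Tuition Reimbursement — service 558 days ≥ 90 days ✓; grade L3 ≥ L3 ✓; site Leeds ✗ (not Raleigh) → not eligible.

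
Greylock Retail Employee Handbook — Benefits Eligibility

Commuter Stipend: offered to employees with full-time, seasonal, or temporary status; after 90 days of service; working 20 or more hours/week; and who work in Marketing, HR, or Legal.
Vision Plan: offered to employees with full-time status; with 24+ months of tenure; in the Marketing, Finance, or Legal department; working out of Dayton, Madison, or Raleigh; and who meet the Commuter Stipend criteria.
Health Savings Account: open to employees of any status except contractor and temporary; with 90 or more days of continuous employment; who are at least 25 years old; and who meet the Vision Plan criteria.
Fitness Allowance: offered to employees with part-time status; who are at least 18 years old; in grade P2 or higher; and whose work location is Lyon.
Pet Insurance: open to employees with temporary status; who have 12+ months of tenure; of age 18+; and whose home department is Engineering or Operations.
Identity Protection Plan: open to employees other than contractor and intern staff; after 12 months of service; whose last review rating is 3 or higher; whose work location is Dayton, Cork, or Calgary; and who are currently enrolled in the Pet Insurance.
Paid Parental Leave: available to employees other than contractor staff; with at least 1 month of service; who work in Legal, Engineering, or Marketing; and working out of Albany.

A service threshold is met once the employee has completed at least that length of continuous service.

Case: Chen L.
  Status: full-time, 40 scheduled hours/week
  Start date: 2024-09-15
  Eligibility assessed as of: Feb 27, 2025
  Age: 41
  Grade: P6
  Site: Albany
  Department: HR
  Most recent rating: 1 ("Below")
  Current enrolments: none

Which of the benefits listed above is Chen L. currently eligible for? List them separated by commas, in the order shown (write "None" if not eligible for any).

Commuter Stipend

Service from 2024-09-15 to Feb 27, 2025: 165 days.
Commuter Stipend — status full-time ✓; service 165 days ≥ 90 days ✓; 40 hrs/wk ≥ 20 ✓; dept HR ✓ → eligible.
Vision Plan — status full-time ✓; service 165 days < 24 months (≈720 days) ✗ → not eligible.
Health Savings Account — status full-time ✓ (not excluded); service 165 days ≥ 90 days ✓; age 41 ≥ 25 ✓; not eligible for Vision Plan ✗ → not eligible.
Fitness Allowance — status full-time ✗ (requires part-time) → not eligible.
Pet Insurance — status full-time ✗ (requires temporary) → not eligible.
Identity Protection Plan — status full-time ✓ (not excluded); service 165 days < 12 months (≈360 days) ✗ → not eligible.
Paid Parental Leave — status full-time ✓ (not excluded); service 165 days ≥ 1 month (≈30 days) ✓; dept HR ✗ → not eligible.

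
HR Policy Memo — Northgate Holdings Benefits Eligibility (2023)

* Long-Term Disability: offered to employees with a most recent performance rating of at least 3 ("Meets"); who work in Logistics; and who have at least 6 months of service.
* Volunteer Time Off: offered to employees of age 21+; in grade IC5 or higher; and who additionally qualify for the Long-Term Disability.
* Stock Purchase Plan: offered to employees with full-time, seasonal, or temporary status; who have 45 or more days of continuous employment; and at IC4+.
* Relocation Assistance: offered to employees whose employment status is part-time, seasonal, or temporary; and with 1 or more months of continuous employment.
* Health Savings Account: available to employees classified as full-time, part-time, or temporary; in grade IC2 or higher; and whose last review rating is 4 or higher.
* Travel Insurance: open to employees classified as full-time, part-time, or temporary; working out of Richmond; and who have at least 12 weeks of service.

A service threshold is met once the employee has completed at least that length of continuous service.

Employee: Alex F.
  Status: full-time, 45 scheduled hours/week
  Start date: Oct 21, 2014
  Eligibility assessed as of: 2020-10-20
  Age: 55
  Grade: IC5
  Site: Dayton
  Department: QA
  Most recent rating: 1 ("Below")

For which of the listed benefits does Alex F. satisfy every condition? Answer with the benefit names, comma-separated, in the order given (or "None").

Stock Purchase Plan

Service from Oct 21, 2014 to 2020-10-20: 2191 days.
Long-Term Disability — rating 1 < 3 ✗ → not eligible.
Volunteer Time Off — age 55 ≥ 21 ✓; grade IC5 ≥ IC5 ✓; not eligible for Long-Term Disability ✗ → not eligible.
Stock Purchase Plan — status full-time ✓; service 2191 days ≥ 45 days ✓; grade IC5 ≥ IC4 ✓ → eligible.
Relocation Assistance — status full-time ✗ (requires part-time, seasonal, or temporary) → not eligible.
Health Savings Account — status full-time ✓; grade IC5 ≥ IC2 ✓; rating 1 < 4 ✗ → not eligible.
Travel Insurance — status full-time ✓; site Dayton ✗ (not Richmond) → not eligible.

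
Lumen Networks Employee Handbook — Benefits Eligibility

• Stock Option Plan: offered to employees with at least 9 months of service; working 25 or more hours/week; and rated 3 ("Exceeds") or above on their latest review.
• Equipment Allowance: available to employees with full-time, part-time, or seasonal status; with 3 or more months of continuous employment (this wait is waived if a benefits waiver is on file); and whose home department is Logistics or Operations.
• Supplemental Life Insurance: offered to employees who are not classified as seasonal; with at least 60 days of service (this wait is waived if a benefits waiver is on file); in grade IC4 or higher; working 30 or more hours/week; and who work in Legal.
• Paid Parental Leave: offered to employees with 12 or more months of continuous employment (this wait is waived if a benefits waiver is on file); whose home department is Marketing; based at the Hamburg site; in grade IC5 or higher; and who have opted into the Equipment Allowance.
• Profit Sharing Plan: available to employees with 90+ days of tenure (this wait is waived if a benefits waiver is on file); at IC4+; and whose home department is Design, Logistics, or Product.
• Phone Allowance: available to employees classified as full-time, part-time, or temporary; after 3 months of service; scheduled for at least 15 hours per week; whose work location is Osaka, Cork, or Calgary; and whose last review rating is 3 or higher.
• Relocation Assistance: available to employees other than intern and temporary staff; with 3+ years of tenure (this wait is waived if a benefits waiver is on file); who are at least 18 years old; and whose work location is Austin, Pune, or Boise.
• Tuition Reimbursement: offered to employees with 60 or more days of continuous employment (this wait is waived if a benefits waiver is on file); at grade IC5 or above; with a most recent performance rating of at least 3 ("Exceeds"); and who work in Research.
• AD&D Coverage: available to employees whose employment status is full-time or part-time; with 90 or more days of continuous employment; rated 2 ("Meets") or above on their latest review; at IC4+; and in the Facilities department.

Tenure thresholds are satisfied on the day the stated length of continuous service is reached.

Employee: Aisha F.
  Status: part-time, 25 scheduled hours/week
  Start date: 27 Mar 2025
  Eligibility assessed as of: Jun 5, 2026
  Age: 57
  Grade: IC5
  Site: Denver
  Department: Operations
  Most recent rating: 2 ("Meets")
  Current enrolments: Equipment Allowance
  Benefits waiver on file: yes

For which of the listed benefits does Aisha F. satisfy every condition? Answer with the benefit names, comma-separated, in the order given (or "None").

Equipment Allowance

Service from 27 Mar 2025 to Jun 5, 2026: 435 days.
Stock Option Plan — service 435 days ≥ 9 months (≈270 days) ✓; 25 hrs/wk ≥ 25 ✓; rating 2 < 3 ✗ → not eligible.
Equipment Allowance — status part-time ✓; benefits waiver on file ✓; dept Operations ✓ → eligible.
Supplemental Life Insurance — status part-time ✓ (not excluded); benefits waiver on file ✓; grade IC5 ≥ IC4 ✓; 25 hrs/wk < 30 ✗ → not eligible.
Paid Parental Leave — benefits waiver on file ✓; dept Operations ✗ → not eligible.
Profit Sharing Plan — benefits waiver on file ✓; grade IC5 ≥ IC4 ✓; dept Operations ✗ → not eligible.
Phone Allowance — status part-time ✓; service 435 days ≥ 3 months (≈90 days) ✓; 25 hrs/wk ≥ 15 ✓; site Denver ✗ (not Osaka, Cork, or Calgary) → not eligible.
Relocation Assistance — status part-time ✓ (not excluded); benefits waiver on file ✓; age 57 ≥ 18 ✓; site Denver ✗ (not Austin, Pune, or Boise) → not eligible.
Tuition Reimbursement — benefits waiver on file ✓; grade IC5 ≥ IC5 ✓; rating 2 < 3 ✗ → not eligible.
AD&D Coverage — status part-time ✓; service 435 days ≥ 90 days ✓; rating 2 ≥ 2 ✓; grade IC5 ≥ IC4 ✓; dept Operations ✗ → not eligible.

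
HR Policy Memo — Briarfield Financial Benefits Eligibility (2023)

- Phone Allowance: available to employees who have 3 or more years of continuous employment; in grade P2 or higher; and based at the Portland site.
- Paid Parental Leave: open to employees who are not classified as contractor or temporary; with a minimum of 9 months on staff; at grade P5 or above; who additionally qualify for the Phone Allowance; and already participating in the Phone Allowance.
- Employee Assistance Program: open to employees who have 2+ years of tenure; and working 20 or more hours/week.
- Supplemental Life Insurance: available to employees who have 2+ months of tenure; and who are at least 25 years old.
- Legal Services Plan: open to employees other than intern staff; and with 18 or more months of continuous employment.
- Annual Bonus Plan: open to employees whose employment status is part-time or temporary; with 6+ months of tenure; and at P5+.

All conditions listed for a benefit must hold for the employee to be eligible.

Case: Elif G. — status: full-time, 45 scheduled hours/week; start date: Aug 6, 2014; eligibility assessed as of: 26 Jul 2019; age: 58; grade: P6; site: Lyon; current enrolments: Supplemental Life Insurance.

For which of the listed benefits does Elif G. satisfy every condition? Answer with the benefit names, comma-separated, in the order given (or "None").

Service from Aug 6, 2014 to 26 Jul 2019: 1815 days.
Phone Allowance — service 1815 days ≥ 3 years (≈1095 days) ✓; grade P6 ≥ P2 ✓; site Lyon ✗ (not Portland) → not eligible.
Paid Parental Leave — status full-time ✓ (not excluded); service 1815 days ≥ 9 months (≈270 days) ✓; grade P6 ≥ P5 ✓; not eligible for Phone Allowance ✗ → not eligible.
Employee Assistance Program — service 1815 days ≥ 2 years (≈730 days) ✓; 45 hrs/wk ≥ 20 ✓ → eligible.
Supplemental Life Insurance — service 1815 days ≥ 2 months (≈60 days) ✓; age 58 ≥ 25 ✓ → eligible.
Legal Services Plan — status full-time ✓ (not excluded); service 1815 days ≥ 18 months (≈540 days) ✓ → eligible.
Annual Bonus Plan — status full-time ✗ (requires part-time or temporary) → not eligible.

Employee Assistance Program, Supplemental Life Insurance, Legal Services Plan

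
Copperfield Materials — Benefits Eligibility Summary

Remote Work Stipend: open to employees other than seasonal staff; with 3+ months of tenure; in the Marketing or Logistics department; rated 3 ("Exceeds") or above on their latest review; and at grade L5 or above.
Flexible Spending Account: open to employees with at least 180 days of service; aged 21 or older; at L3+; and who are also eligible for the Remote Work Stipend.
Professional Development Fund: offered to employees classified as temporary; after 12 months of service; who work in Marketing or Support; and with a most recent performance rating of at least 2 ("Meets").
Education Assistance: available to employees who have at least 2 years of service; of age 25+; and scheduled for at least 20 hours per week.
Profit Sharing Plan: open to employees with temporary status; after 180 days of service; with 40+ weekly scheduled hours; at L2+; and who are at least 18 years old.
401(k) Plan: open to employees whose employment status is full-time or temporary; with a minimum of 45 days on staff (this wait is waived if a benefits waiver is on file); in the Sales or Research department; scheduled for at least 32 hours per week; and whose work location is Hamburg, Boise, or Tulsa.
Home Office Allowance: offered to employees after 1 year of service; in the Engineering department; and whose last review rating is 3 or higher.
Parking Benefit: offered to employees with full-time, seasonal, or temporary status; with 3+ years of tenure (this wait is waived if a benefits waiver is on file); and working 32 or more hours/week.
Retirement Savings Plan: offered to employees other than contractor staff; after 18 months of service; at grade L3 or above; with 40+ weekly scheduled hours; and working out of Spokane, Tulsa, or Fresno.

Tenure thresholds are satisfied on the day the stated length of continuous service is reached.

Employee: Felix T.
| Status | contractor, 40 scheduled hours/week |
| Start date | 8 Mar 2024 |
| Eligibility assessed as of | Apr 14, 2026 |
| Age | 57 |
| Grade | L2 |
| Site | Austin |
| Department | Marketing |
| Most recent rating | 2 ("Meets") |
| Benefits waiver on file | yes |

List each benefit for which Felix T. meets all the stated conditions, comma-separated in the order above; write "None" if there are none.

Education Assistance

Service from 8 Mar 2024 to Apr 14, 2026: 767 days.
Remote Work Stipend — status contractor ✓ (not excluded); service 767 days ≥ 3 months (≈90 days) ✓; dept Marketing ✓; rating 2 < 3 ✗ → not eligible.
Flexible Spending Account — service 767 days ≥ 180 days ✓; age 57 ≥ 21 ✓; grade L2 < L3 ✗ → not eligible.
Professional Development Fund — status contractor ✗ (requires temporary) → not eligible.
Education Assistance — service 767 days ≥ 2 years (≈730 days) ✓; age 57 ≥ 25 ✓; 40 hrs/wk ≥ 20 ✓ → eligible.
Profit Sharing Plan — status contractor ✗ (requires temporary) → not eligible.
401(k) Plan — status contractor ✗ (requires full-time or temporary) → not eligible.
Home Office Allowance — service 767 days ≥ 1 year (≈365 days) ✓; dept Marketing ✗ → not eligible.
Parking Benefit — status contractor ✗ (requires full-time, seasonal, or temporary) → not eligible.
Retirement Savings Plan — status contractor ✗ (excluded) → not eligible.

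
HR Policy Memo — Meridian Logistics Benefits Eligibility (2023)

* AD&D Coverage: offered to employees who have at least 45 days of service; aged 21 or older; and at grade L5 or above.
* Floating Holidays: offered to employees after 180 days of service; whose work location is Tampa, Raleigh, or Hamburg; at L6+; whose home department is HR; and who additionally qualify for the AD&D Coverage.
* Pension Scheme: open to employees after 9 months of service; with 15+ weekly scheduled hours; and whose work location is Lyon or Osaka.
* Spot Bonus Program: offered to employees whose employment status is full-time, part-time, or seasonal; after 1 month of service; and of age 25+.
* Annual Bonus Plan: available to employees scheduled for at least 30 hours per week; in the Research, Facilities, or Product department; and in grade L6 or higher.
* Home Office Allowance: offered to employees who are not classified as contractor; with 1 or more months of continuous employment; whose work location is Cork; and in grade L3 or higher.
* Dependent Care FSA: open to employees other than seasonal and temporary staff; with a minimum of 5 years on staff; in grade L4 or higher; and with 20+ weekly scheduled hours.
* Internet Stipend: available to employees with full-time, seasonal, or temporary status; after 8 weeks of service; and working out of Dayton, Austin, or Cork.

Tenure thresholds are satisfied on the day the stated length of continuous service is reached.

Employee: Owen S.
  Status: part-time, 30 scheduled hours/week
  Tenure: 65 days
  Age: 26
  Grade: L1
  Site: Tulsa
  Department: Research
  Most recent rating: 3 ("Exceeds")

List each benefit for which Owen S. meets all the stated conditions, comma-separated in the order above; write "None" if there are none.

AD&D Coverage — service 65 days ≥ 45 days ✓; age 26 ≥ 21 ✓; grade L1 < L5 ✗ → not eligible.
Floating Holidays — service 65 days < 180 days ✗ → not eligible.
Pension Scheme — service 65 days < 9 months (≈270 days) ✗ → not eligible.
Spot Bonus Program — status part-time ✓; service 65 days ≥ 1 month (≈30 days) ✓; age 26 ≥ 25 ✓ → eligible.
Annual Bonus Plan — 30 hrs/wk ≥ 30 ✓; dept Research ✓; grade L1 < L6 ✗ → not eligible.
Home Office Allowance — status part-time ✓ (not excluded); service 65 days ≥ 1 month (≈30 days) ✓; site Tulsa ✗ (not Cork) → not eligible.
Dependent Care FSA — status part-time ✓ (not excluded); service 65 days < 5 years (≈1825 days) ✗ → not eligible.
Internet Stipend — status part-time ✗ (requires full-time, seasonal, or temporary) → not eligible.

Spot Bonus Program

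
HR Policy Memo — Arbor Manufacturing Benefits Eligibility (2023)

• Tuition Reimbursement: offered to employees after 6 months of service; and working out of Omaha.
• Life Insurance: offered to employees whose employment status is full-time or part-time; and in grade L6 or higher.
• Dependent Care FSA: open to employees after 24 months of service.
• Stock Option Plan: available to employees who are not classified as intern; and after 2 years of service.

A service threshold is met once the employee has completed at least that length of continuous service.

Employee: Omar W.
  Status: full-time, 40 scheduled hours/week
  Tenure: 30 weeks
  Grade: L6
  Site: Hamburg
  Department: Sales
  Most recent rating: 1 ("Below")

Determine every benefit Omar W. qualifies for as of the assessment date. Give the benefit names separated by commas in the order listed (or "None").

Tuition Reimbursement — service 30 weeks ≥ 6 months (≈180 days) ✓; site Hamburg ✗ (not Omaha) → not eligible.
Life Insurance — status full-time ✓; grade L6 ≥ L6 ✓ → eligible.
Dependent Care FSA — service 30 weeks < 24 months (≈720 days) ✗ → not eligible.
Stock Option Plan — status full-time ✓ (not excluded); service 30 weeks < 2 years (≈730 days) ✗ → not eligible.

Life Insurance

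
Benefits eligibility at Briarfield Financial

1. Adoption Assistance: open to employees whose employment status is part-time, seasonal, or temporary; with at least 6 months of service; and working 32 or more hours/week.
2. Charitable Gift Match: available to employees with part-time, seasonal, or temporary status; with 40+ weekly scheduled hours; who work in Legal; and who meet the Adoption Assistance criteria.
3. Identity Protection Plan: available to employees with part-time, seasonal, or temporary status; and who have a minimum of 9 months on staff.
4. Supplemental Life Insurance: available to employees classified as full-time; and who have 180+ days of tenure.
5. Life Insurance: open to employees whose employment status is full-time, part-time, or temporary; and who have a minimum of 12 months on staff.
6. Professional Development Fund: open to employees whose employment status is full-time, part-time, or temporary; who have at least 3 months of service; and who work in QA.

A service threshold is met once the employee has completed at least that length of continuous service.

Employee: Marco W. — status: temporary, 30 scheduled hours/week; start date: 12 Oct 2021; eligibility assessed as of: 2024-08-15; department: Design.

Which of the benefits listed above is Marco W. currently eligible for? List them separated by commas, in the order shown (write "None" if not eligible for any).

Service from 12 Oct 2021 to 2024-08-15: 1038 days.
Adoption Assistance — status temporary ✓; service 1038 days ≥ 6 months (≈180 days) ✓; 30 hrs/wk < 32 ✗ → not eligible.
Charitable Gift Match — status temporary ✓; 30 hrs/wk < 40 ✗ → not eligible.
Identity Protection Plan — status temporary ✓; service 1038 days ≥ 9 months (≈270 days) ✓ → eligible.
Supplemental Life Insurance — status temporary ✗ (requires full-time) → not eligible.
Life Insurance — status temporary ✓; service 1038 days ≥ 12 months (≈360 days) ✓ → eligible.
Professional Development Fund — status temporary ✓; service 1038 days ≥ 3 months (≈90 days) ✓; dept Design ✗ → not eligible.

Identity Protection Plan, Life Insurance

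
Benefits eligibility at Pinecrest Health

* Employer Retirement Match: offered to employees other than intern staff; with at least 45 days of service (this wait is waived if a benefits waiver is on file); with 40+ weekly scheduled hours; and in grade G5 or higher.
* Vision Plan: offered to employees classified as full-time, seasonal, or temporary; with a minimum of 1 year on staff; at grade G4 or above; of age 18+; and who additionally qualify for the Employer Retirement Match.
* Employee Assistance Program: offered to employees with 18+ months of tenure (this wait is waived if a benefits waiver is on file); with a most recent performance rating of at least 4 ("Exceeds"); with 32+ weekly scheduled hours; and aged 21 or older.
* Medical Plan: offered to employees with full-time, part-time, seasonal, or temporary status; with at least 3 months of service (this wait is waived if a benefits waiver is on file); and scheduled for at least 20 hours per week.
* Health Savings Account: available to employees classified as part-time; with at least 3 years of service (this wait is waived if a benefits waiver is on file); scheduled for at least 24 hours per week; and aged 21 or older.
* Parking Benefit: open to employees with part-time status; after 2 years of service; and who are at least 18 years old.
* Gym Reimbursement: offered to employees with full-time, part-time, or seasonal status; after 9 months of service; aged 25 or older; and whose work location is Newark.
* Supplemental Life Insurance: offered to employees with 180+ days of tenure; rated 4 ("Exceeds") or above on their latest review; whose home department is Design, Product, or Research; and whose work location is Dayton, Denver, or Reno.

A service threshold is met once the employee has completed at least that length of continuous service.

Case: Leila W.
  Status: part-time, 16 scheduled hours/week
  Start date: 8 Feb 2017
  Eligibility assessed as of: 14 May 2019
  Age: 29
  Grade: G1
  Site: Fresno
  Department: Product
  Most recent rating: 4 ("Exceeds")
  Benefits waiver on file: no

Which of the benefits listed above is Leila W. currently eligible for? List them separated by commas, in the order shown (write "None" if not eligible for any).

Parking Benefit

Service from 8 Feb 2017 to 14 May 2019: 825 days.
Employer Retirement Match — status part-time ✓ (not excluded); no waiver, service 825 days ≥ 45 days ✓; 16 hrs/wk < 40 ✗ → not eligible.
Vision Plan — status part-time ✗ (requires full-time, seasonal, or temporary) → not eligible.
Employee Assistance Program — no waiver, service 825 days ≥ 18 months (≈540 days) ✓; rating 4 ≥ 4 ✓; 16 hrs/wk < 32 ✗ → not eligible.
Medical Plan — status part-time ✓; no waiver, service 825 days ≥ 3 months (≈90 days) ✓; 16 hrs/wk < 20 ✗ → not eligible.
Health Savings Account — status part-time ✓; no waiver, service 825 days < 3 years (≈1095 days) ✗ → not eligible.
Parking Benefit — status part-time ✓; service 825 days ≥ 2 years (≈730 days) ✓; age 29 ≥ 18 ✓ → eligible.
Gym Reimbursement — status part-time ✓; service 825 days ≥ 9 months (≈270 days) ✓; age 29 ≥ 25 ✓; site Fresno ✗ (not Newark) → not eligible.
Supplemental Life Insurance — service 825 days ≥ 180 days ✓; rating 4 ≥ 4 ✓; dept Product ✓; site Fresno ✗ (not Dayton, Denver, or Reno) → not eligible.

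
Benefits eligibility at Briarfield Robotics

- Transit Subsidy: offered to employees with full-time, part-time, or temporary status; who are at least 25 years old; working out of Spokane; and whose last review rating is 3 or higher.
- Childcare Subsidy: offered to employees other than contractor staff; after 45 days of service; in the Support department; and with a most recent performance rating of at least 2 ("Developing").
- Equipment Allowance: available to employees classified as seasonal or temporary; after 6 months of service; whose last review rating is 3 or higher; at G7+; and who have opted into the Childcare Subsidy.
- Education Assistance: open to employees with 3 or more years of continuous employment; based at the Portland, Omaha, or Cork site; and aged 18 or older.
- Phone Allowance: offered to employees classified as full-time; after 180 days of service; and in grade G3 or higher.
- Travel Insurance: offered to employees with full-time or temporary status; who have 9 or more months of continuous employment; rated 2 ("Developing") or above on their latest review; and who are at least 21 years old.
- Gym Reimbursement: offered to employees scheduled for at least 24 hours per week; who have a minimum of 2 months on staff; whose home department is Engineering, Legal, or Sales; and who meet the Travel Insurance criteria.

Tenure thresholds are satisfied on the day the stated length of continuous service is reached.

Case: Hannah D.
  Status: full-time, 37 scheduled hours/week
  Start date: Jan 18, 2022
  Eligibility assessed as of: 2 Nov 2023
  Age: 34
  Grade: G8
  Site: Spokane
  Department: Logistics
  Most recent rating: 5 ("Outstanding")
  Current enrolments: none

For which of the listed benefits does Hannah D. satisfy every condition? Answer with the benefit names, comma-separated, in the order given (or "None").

Service from Jan 18, 2022 to 2 Nov 2023: 653 days.
Transit Subsidy — status full-time ✓; age 34 ≥ 25 ✓; site Spokane ✓; rating 5 ≥ 3 ✓ → eligible.
Childcare Subsidy — status full-time ✓ (not excluded); service 653 days ≥ 45 days ✓; dept Logistics ✗ → not eligible.
Equipment Allowance — status full-time ✗ (requires seasonal or temporary) → not eligible.
Education Assistance — service 653 days < 3 years (≈1095 days) ✗ → not eligible.
Phone Allowance — status full-time ✓; service 653 days ≥ 180 days ✓; grade G8 ≥ G3 ✓ → eligible.
Travel Insurance — status full-time ✓; service 653 days ≥ 9 months (≈270 days) ✓; rating 5 ≥ 2 ✓; age 34 ≥ 21 ✓ → eligible.
Gym Reimbursement — 37 hrs/wk ≥ 24 ✓; service 653 days ≥ 2 months (≈60 days) ✓; dept Logistics ✗ → not eligible.

Transit Subsidy, Phone Allowance, Travel Insurance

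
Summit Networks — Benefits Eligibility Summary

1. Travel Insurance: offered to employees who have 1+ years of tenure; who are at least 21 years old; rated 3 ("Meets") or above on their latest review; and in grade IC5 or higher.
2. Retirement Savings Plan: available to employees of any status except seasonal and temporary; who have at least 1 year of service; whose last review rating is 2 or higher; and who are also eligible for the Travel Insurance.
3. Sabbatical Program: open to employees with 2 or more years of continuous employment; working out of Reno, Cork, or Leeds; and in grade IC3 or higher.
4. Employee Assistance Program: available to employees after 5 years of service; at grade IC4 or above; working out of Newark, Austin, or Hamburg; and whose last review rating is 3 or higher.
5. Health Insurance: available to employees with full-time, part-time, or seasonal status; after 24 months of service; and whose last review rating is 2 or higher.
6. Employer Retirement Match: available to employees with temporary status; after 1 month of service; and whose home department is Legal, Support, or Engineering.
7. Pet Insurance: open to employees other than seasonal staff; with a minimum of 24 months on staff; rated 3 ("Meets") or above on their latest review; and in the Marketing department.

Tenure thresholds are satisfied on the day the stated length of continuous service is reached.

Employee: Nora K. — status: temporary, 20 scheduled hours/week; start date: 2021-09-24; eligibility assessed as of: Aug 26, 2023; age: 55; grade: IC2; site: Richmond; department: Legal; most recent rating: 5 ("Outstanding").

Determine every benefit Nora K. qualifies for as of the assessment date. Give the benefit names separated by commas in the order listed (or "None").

Service from 2021-09-24 to Aug 26, 2023: 701 days.
Travel Insurance — service 701 days ≥ 1 year (≈365 days) ✓; age 55 ≥ 21 ✓; rating 5 ≥ 3 ✓; grade IC2 < IC5 ✗ → not eligible.
Retirement Savings Plan — status temporary ✗ (excluded) → not eligible.
Sabbatical Program — service 701 days < 2 years (≈730 days) ✗ → not eligible.
Employee Assistance Program — service 701 days < 5 years (≈1825 days) ✗ → not eligible.
Health Insurance — status temporary ✗ (requires full-time, part-time, or seasonal) → not eligible.
Employer Retirement Match — status temporary ✓; service 701 days ≥ 1 month (≈30 days) ✓; dept Legal ✓ → eligible.
Pet Insurance — status temporary ✓ (not excluded); service 701 days < 24 months (≈720 days) ✗ → not eligible.

Employer Retirement Match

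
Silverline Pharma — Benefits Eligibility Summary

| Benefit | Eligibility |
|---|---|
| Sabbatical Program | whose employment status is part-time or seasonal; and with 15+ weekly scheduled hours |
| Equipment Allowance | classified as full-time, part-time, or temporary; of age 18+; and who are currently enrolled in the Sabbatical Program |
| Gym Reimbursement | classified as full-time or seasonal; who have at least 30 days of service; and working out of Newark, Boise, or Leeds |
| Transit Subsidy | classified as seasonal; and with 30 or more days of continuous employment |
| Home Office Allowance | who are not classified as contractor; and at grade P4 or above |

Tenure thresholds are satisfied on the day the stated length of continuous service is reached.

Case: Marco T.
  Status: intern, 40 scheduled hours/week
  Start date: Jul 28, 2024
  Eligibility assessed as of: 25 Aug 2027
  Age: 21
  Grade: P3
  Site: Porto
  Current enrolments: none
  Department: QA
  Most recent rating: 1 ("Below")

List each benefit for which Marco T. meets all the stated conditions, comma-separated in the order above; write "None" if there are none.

None

Service from Jul 28, 2024 to 25 Aug 2027: 1123 days.
Sabbatical Program — status intern ✗ (requires part-time or seasonal) → not eligible.
Equipment Allowance — status intern ✗ (requires full-time, part-time, or temporary) → not eligible.
Gym Reimbursement — status intern ✗ (requires full-time or seasonal) → not eligible.
Transit Subsidy — status intern ✗ (requires seasonal) → not eligible.
Home Office Allowance — status intern ✓ (not excluded); grade P3 < P4 ✗ → not eligible.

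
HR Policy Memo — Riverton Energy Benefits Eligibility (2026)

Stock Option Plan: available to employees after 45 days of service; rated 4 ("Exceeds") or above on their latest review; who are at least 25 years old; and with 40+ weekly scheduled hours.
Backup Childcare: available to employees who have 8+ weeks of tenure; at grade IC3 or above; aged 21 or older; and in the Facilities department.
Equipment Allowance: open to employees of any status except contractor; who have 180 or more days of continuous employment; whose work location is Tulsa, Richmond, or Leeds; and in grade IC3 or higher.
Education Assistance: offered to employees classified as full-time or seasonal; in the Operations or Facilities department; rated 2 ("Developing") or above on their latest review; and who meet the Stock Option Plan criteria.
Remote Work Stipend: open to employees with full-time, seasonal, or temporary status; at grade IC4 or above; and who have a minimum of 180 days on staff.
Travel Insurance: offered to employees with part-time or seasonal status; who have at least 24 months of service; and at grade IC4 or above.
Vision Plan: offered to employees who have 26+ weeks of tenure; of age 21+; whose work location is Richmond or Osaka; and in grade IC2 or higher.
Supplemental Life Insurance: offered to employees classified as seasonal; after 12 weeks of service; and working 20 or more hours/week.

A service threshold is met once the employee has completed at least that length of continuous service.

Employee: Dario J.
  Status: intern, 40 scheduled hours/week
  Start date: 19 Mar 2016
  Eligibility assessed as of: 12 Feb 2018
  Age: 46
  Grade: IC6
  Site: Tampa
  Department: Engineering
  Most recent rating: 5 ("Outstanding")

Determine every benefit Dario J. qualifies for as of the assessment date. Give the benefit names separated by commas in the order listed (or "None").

Stock Option Plan

Service from 19 Mar 2016 to 12 Feb 2018: 695 days.
Stock Option Plan — service 695 days ≥ 45 days ✓; rating 5 ≥ 4 ✓; age 46 ≥ 25 ✓; 40 hrs/wk ≥ 40 ✓ → eligible.
Backup Childcare — service 695 days ≥ 8 weeks (≈56 days) ✓; grade IC6 ≥ IC3 ✓; age 46 ≥ 21 ✓; dept Engineering ✗ → not eligible.
Equipment Allowance — status intern ✓ (not excluded); service 695 days ≥ 180 days ✓; site Tampa ✗ (not Tulsa, Richmond, or Leeds) → not eligible.
Education Assistance — status intern ✗ (requires full-time or seasonal) → not eligible.
Remote Work Stipend — status intern ✗ (requires full-time, seasonal, or temporary) → not eligible.
Travel Insurance — status intern ✗ (requires part-time or seasonal) → not eligible.
Vision Plan — service 695 days ≥ 26 weeks (≈182 days) ✓; age 46 ≥ 21 ✓; site Tampa ✗ (not Richmond or Osaka) → not eligible.
Supplemental Life Insurance — status intern ✗ (requires seasonal) → not eligible.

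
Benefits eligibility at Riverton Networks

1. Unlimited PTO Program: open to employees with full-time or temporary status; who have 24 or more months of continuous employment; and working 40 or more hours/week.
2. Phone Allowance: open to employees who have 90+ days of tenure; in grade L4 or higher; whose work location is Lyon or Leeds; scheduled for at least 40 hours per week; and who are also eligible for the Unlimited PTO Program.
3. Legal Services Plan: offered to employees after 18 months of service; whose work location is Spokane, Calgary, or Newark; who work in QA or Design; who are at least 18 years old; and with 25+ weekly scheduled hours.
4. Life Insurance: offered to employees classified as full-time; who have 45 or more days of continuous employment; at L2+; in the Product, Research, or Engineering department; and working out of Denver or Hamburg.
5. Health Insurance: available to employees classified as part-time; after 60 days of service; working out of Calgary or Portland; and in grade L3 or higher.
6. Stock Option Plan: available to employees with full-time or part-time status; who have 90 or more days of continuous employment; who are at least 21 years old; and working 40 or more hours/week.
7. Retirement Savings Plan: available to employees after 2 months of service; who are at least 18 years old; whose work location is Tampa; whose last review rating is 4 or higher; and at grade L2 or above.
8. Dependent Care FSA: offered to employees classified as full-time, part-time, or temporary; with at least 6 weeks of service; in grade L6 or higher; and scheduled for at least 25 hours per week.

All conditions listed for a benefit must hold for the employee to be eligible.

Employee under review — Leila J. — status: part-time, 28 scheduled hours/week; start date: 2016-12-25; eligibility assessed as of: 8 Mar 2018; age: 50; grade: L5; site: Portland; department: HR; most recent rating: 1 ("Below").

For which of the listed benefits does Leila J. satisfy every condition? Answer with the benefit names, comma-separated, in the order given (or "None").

Service from 2016-12-25 to 8 Mar 2018: 438 days.
Unlimited PTO Program — status part-time ✗ (requires full-time or temporary) → not eligible.
Phone Allowance — service 438 days ≥ 90 days ✓; grade L5 ≥ L4 ✓; site Portland ✗ (not Lyon or Leeds) → not eligible.
Legal Services Plan — service 438 days < 18 months (≈540 days) ✗ → not eligible.
Life Insurance — status part-time ✗ (requires full-time) → not eligible.
Health Insurance — status part-time ✓; service 438 days ≥ 60 days ✓; site Portland ✓; grade L5 ≥ L3 ✓ → eligible.
Stock Option Plan — status part-time ✓; service 438 days ≥ 90 days ✓; age 50 ≥ 21 ✓; 28 hrs/wk < 40 ✗ → not eligible.
Retirement Savings Plan — service 438 days ≥ 2 months (≈60 days) ✓; age 50 ≥ 18 ✓; site Portland ✗ (not Tampa) → not eligible.
Dependent Care FSA — status part-time ✓; service 438 days ≥ 6 weeks (≈42 days) ✓; grade L5 < L6 ✗ → not eligible.

Health Insurance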